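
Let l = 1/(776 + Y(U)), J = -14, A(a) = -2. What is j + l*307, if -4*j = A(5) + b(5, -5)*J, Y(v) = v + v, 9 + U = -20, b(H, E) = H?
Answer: 13231/718 ≈ 18.428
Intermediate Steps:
U = -29 (U = -9 - 20 = -29)
Y(v) = 2*v
l = 1/718 (l = 1/(776 + 2*(-29)) = 1/(776 - 58) = 1/718 ≈ 0.0013928)
j = 18 (j = -(-2 + 5*(-14))/4 = -(-2 - 70)/4 = -1/4*(-72) = 18)
j + l*307 = 18 + (1/718)*307 = 18 + 307/718 = 13231/718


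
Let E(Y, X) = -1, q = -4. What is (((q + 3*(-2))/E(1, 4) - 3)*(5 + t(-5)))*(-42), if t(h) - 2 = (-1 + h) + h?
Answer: 1176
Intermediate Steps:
t(h) = 1 + 2*h (t(h) = 2 + ((-1 + h) + h) = 2 + (-1 + 2*h) = 1 + 2*h)
(((q + 3*(-2))/E(1, 4) - 3)*(5 + t(-5)))*(-42) = (((-4 + 3*(-2))/(-1) - 3)*(5 + (1 + 2*(-5))))*(-42) = (((-4 - 6)*(-1) - 3)*(5 + (1 - 10)))*(-42) = ((-10*(-1) - 3)*(5 - 9))*(-42) = ((10 - 3)*(-4))*(-42) = (7*(-4))*(-42) = -28*(-42) = 1176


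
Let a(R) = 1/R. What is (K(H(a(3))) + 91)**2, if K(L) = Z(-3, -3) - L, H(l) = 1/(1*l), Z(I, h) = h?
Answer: 7225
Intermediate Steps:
H(l) = 1/l
K(L) = -3 - L
(K(H(a(3))) + 91)**2 = ((-3 - 1/(1/3)) + 91)**2 = ((-3 - 1/1/3) + 91)**2 = ((-3 - 1*3) + 91)**2 = ((-3 - 3) + 91)**2 = (-6 + 91)**2 = 85**2 = 7225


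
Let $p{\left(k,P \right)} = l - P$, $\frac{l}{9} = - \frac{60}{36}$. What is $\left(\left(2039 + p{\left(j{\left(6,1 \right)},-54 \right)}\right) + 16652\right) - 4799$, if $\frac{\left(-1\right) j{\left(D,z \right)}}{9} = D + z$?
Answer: $13931$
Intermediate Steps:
$j{\left(D,z \right)} = - 9 D - 9 z$ ($j{\left(D,z \right)} = - 9 \left(D + z\right) = - 9 D - 9 z$)
$l = -15$ ($l = 9 \left(- \frac{60}{36}\right) = 9 \left(\left(-60\right) \frac{1}{36}\right) = 9 \left(- \frac{5}{3}\right) = -15$)
$p{\left(k,P \right)} = -15 - P$
$\left(\left(2039 + p{\left(j{\left(6,1 \right)},-54 \right)}\right) + 16652\right) - 4799 = \left(\left(2039 - -39\right) + 16652\right) - 4799 = \left(\left(2039 + \left(-15 + 54\right)\right) + 16652\right) - 4799 = \left(\left(2039 + 39\right) + 16652\right) - 4799 = \left(2078 + 16652\right) - 4799 = 18730 - 4799 = 13931$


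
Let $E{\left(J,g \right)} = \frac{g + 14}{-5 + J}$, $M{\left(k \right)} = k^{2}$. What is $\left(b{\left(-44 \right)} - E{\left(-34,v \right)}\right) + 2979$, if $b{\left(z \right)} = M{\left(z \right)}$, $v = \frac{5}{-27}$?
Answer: $\frac{5175868}{1053} \approx 4915.4$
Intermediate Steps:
$v = - \frac{5}{27}$ ($v = 5 \left(- \frac{1}{27}\right) = - \frac{5}{27} \approx -0.18519$)
$E{\left(J,g \right)} = \frac{14 + g}{-5 + J}$
$b{\left(z \right)} = z^{2}$
$\left(b{\left(-44 \right)} - E{\left(-34,v \right)}\right) + 2979 = \left(\left(-44\right)^{2} - \frac{14 - \frac{5}{27}}{-5 - 34}\right) + 2979 = \left(1936 - \frac{1}{-39} \cdot \frac{373}{27}\right) + 2979 = \left(1936 - \left(- \frac{1}{39}\right) \frac{373}{27}\right) + 2979 = \left(1936 - - \frac{373}{1053}\right) + 2979 = \left(1936 + \frac{373}{1053}\right) + 2979 = \frac{2038981}{1053} + 2979 = \frac{5175868}{1053}$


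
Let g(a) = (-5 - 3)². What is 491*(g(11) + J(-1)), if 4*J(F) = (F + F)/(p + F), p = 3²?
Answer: 502293/16 ≈ 31393.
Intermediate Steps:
p = 9
g(a) = 64 (g(a) = (-8)² = 64)
J(F) = F/(2*(9 + F)) (J(F) = ((F + F)/(9 + F))/4 = ((2*F)/(9 + F))/4 = (2*F/(9 + F))/4 = F/(2*(9 + F)))
491*(g(11) + J(-1)) = 491*(64 + (½)*(-1)/(9 - 1)) = 491*(64 + (½)*(-1)/8) = 491*(64 + (½)*(-1)*(⅛)) = 491*(64 - 1/16) = 491*(1023/16) = 502293/16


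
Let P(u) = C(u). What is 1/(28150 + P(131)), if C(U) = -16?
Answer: 1/28134 ≈ 3.5544e-5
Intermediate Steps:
P(u) = -16
1/(28150 + P(131)) = 1/(28150 - 16) = 1/28134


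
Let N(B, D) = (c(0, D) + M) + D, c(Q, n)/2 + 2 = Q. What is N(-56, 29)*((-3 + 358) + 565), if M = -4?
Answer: 19320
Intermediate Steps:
c(Q, n) = -4 + 2*Q
N(B, D) = -8 + D (N(B, D) = ((-4 + 2*0) - 4) + D = ((-4 + 0) - 4) + D = (-4 - 4) + D = -8 + D)
N(-56, 29)*((-3 + 358) + 565) = (-8 + 29)*((-3 + 358) + 565) = 21*(355 + 565) = 21*920 = 19320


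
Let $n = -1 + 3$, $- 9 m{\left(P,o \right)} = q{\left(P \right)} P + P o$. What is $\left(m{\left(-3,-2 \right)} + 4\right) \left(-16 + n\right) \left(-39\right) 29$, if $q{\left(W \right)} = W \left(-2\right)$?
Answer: $84448$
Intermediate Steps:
$q{\left(W \right)} = - 2 W$
$m{\left(P,o \right)} = \frac{2 P^{2}}{9} - \frac{P o}{9}$ ($m{\left(P,o \right)} = - \frac{- 2 P P + P o}{9} = - \frac{- 2 P^{2} + P o}{9} = \frac{2 P^{2}}{9} - \frac{P o}{9}$)
$n = 2$
$\left(m{\left(-3,-2 \right)} + 4\right) \left(-16 + n\right) \left(-39\right) 29 = \left(\frac{1}{9} \left(-3\right) \left(\left(-1\right) \left(-2\right) + 2 \left(-3\right)\right) + 4\right) \left(-16 + 2\right) \left(-39\right) 29 = \left(\frac{1}{9} \left(-3\right) \left(2 - 6\right) + 4\right) \left(-14\right) \left(-39\right) 29 = \left(\frac{1}{9} \left(-3\right) \left(-4\right) + 4\right) \left(-14\right) \left(-39\right) 29 = \left(\frac{4}{3} + 4\right) \left(-14\right) \left(-39\right) 29 = \frac{16}{3} \left(-14\right) \left(-39\right) 29 = \left(- \frac{224}{3}\right) \left(-39\right) 29 = 2912 \cdot 29 = 84448$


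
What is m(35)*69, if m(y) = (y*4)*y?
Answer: 338100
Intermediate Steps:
m(y) = 4*y² (m(y) = (4*y)*y = 4*y²)
m(35)*69 = (4*35²)*69 = (4*1225)*69 = 4900*69 = 338100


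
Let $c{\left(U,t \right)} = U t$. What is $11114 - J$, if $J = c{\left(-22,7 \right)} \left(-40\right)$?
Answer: $4954$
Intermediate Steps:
$J = 6160$ ($J = \left(-22\right) 7 \left(-40\right) = \left(-154\right) \left(-40\right) = 6160$)
$11114 - J = 11114 - 6160 = 4954$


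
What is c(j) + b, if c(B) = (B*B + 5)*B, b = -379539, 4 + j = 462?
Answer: 95694663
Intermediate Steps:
j = 458 (j = -4 + 462 = 458)
c(B) = B*(5 + B²) (c(B) = (B² + 5)*B = (5 + B²)*B = B*(5 + B²))
c(j) + b = 458*(5 + 458²) - 379539 = 458*(5 + 209764) - 379539 = 458*209769 - 379539 = 96074202 - 379539 = 95694663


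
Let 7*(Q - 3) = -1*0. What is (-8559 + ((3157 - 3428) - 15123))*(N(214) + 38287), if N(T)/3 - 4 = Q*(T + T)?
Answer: -1009642903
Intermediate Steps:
Q = 3 (Q = 3 + (-1*0)/7 = 3 + (1/7)*0 = 3 + 0 = 3)
N(T) = 12 + 18*T (N(T) = 12 + 3*(3*(T + T)) = 12 + 3*(3*(2*T)) = 12 + 3*(6*T) = 12 + 18*T)
(-8559 + ((3157 - 3428) - 15123))*(N(214) + 38287) = (-8559 + ((3157 - 3428) - 15123))*((12 + 18*214) + 38287) = (-8559 + (-271 - 15123))*((12 + 3852) + 38287) = (-8559 - 15394)*(3864 + 38287) = -23953*42151 = -1009642903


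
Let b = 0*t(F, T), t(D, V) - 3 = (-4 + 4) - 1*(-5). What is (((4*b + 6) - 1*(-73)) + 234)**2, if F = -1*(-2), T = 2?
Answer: 97969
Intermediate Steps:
F = 2
t(D, V) = 8 (t(D, V) = 3 + ((-4 + 4) - 1*(-5)) = 3 + (0 + 5) = 3 + 5 = 8)
b = 0 (b = 0*8 = 0)
(((4*b + 6) - 1*(-73)) + 234)**2 = (((4*0 + 6) - 1*(-73)) + 234)**2 = (((0 + 6) + 73) + 234)**2 = ((6 + 73) + 234)**2 = (79 + 234)**2 = 313**2 = 97969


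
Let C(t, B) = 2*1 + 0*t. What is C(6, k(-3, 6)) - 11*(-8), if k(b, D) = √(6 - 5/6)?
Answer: 90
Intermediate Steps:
k(b, D) = √186/6 (k(b, D) = √(6 - 5*⅙) = √(6 - ⅚) = √(31/6) = √186/6)
C(t, B) = 2 (C(t, B) = 2 + 0 = 2)
C(6, k(-3, 6)) - 11*(-8) = 2 - 11*(-8) = 2 + 88 = 90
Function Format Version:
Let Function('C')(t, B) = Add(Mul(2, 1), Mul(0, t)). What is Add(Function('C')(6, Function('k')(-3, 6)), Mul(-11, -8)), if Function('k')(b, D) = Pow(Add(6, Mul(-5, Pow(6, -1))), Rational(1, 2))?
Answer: 90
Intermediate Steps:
Function('k')(b, D) = Mul(Rational(1, 6), Pow(186, Rational(1, 2))) (Function('k')(b, D) = Pow(Add(6, Mul(-5, Rational(1, 6))), Rational(1, 2)) = Pow(Add(6, Rational(-5, 6)), Rational(1, 2)) = Pow(Rational(31, 6), Rational(1, 2)) = Mul(Rational(1, 6), Pow(186, Rational(1, 2))))
Function('C')(t, B) = 2 (Function('C')(t, B) = Add(2, 0) = 2)
Add(Function('C')(6, Function('k')(-3, 6)), Mul(-11, -8)) = Add(2, Mul(-11, -8)) = Add(2, 88) = 90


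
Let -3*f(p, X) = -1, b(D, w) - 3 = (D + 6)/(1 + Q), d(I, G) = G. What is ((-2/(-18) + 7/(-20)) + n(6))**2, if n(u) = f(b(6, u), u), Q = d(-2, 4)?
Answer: 289/32400 ≈ 0.0089197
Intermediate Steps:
Q = 4
b(D, w) = 21/5 + D/5 (b(D, w) = 3 + (D + 6)/(1 + 4) = 3 + (6 + D)/5 = 3 + (6 + D)*(1/5) = 3 + (6/5 + D/5) = 21/5 + D/5)
f(p, X) = 1/3 (f(p, X) = -1/3*(-1) = 1/3)
n(u) = 1/3
((-2/(-18) + 7/(-20)) + n(6))**2 = ((-2/(-18) + 7/(-20)) + 1/3)**2 = ((-2*(-1/18) + 7*(-1/20)) + 1/3)**2 = ((1/9 - 7/20) + 1/3)**2 = (-43/180 + 1/3)**2 = (17/180)**2 = 289/32400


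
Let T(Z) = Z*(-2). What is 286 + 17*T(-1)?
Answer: 320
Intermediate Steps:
T(Z) = -2*Z
286 + 17*T(-1) = 286 + 17*(-2*(-1)) = 286 + 17*2 = 286 + 34 = 320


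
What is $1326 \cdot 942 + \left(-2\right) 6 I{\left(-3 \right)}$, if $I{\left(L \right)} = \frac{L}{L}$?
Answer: $1249080$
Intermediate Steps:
$I{\left(L \right)} = 1$
$1326 \cdot 942 + \left(-2\right) 6 I{\left(-3 \right)} = 1326 \cdot 942 + \left(-2\right) 6 \cdot 1 = 1249092 - 12 = 1249080$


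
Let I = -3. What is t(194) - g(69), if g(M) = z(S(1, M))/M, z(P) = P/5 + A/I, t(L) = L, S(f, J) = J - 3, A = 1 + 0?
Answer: 200597/1035 ≈ 193.81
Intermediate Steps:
A = 1
S(f, J) = -3 + J
z(P) = -1/3 + P/5 (z(P) = P/5 + 1/(-3) = P*(1/5) + 1*(-1/3) = P/5 - 1/3 = -1/3 + P/5)
g(M) = (-14/15 + M/5)/M (g(M) = (-1/3 + (-3 + M)/5)/M = (-1/3 + (-3/5 + M/5))/M = (-14/15 + M/5)/M)
t(194) - g(69) = 194 - (-14 + 3*69)/(15*69) = 194 - (-14 + 207)/(15*69) = 194 - 193/(15*69) = 194 - 1*193/1035 = 194 - 193/1035 = 200597/1035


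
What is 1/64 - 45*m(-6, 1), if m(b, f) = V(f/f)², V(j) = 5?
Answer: -71999/64 ≈ -1125.0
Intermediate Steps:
m(b, f) = 25 (m(b, f) = 5² = 25)
1/64 - 45*m(-6, 1) = 1/64 - 45*25 = 1/64 - 1125 = -71999/64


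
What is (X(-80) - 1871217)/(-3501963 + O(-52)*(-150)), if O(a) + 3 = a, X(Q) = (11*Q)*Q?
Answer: 1800817/3493713 ≈ 0.51544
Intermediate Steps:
X(Q) = 11*Q**2
O(a) = -3 + a
(X(-80) - 1871217)/(-3501963 + O(-52)*(-150)) = (11*(-80)**2 - 1871217)/(-3501963 + (-3 - 52)*(-150)) = (11*6400 - 1871217)/(-3501963 - 55*(-150)) = (70400 - 1871217)/(-3501963 + 8250) = -1800817/(-3493713) = -1800817*(-1/3493713) = 1800817/3493713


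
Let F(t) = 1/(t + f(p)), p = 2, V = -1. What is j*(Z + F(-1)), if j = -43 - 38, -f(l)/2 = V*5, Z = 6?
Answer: -495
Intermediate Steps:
f(l) = 10 (f(l) = -(-2)*5 = -2*(-5) = 10)
F(t) = 1/(10 + t) (F(t) = 1/(t + 10) = 1/(10 + t))
j = -81
j*(Z + F(-1)) = -81*(6 + 1/(10 - 1)) = -81*(6 + 1/9) = -81*55/9 = -495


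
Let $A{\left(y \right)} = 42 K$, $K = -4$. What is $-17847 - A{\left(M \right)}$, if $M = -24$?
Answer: $-17679$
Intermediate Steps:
$A{\left(y \right)} = -168$ ($A{\left(y \right)} = 42 \left(-4\right) = -168$)
$-17847 - A{\left(M \right)} = -17847 - -168 = -17847 + 168 = -17679$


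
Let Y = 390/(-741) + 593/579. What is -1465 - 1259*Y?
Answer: -23012008/11001 ≈ -2091.8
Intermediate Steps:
Y = 5477/11001 (Y = 390*(-1/741) + 593*(1/579) = -10/19 + 593/579 = 5477/11001 ≈ 0.49786)
-1465 - 1259*Y = -1465 - 1259*5477/11001 = -1465 - 6895543/11001 = -23012008/11001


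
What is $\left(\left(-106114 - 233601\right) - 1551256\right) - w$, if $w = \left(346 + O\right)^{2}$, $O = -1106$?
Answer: $-2468571$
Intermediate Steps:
$w = 577600$ ($w = \left(346 - 1106\right)^{2} = \left(-760\right)^{2} = 577600$)
$\left(\left(-106114 - 233601\right) - 1551256\right) - w = \left(\left(-106114 - 233601\right) - 1551256\right) - 577600 = \left(-339715 - 1551256\right) - 577600 = -1890971 - 577600 = -2468571$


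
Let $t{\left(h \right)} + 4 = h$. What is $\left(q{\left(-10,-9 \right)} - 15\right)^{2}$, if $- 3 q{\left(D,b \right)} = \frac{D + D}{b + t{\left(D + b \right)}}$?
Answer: $\frac{133225}{576} \approx 231.29$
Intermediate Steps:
$t{\left(h \right)} = -4 + h$
$q{\left(D,b \right)} = - \frac{2 D}{3 \left(-4 + D + 2 b\right)}$ ($q{\left(D,b \right)} = - \frac{\left(D + D\right) \frac{1}{b - \left(4 - D - b\right)}}{3} = - \frac{2 D \frac{1}{b + \left(-4 + D + b\right)}}{3} = - \frac{2 D \frac{1}{-4 + D + 2 b}}{3} = - \frac{2 D}{3 \left(-4 + D + 2 b\right)}$)
$\left(q{\left(-10,-9 \right)} - 15\right)^{2} = \left(\left(-2\right) \left(-10\right) \frac{1}{-12 + 3 \left(-10\right) + 6 \left(-9\right)} - 15\right)^{2} = \left(\left(-2\right) \left(-10\right) \frac{1}{-12 - 30 - 54} - 15\right)^{2} = \left(\left(-2\right) \left(-10\right) \frac{1}{-96} - 15\right)^{2} = \left(\left(-2\right) \left(-10\right) \left(- \frac{1}{96}\right) - 15\right)^{2} = \left(- \frac{5}{24} - 15\right)^{2} = \left(- \frac{365}{24}\right)^{2} = \frac{133225}{576}$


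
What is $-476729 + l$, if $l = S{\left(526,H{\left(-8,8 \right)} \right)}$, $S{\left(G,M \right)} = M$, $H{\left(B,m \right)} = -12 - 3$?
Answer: $-476744$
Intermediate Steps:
$H{\left(B,m \right)} = -15$
$l = -15$
$-476729 + l = -476729 - 15 = -476744$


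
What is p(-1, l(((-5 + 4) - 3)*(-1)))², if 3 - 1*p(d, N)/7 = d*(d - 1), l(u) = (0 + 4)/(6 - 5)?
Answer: 49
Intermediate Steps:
l(u) = 4 (l(u) = 4/1 = 4*1 = 4)
p(d, N) = 21 - 7*d*(-1 + d) (p(d, N) = 21 - 7*d*(d - 1) = 21 - 7*d*(-1 + d))
p(-1, l(((-5 + 4) - 3)*(-1)))² = (21 - 7*(-1)² + 7*(-1))² = (21 - 7*1 - 7)² = (21 - 7 - 7)² = 7² = 49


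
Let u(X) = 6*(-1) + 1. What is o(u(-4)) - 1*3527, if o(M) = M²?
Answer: -3502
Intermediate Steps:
u(X) = -5 (u(X) = -6 + 1 = -5)
o(u(-4)) - 1*3527 = (-5)² - 1*3527 = 25 - 3527 = -3502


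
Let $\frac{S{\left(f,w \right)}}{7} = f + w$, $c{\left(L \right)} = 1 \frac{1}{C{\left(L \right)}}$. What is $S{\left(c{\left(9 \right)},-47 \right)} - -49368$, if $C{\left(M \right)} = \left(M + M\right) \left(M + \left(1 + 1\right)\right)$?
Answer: $\frac{9709729}{198} \approx 49039.0$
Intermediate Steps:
$C{\left(M \right)} = 2 M \left(2 + M\right)$ ($C{\left(M \right)} = 2 M \left(M + 2\right) = 2 M \left(2 + M\right)$)
$c{\left(L \right)} = \frac{1}{2 L \left(2 + L\right)}$ ($c{\left(L \right)} = 1 \frac{1}{2 L \left(2 + L\right)} = \frac{1}{2 L \left(2 + L\right)}$)
$S{\left(f,w \right)} = 7 f + 7 w$ ($S{\left(f,w \right)} = 7 \left(f + w\right) = 7 f + 7 w$)
$S{\left(c{\left(9 \right)},-47 \right)} - -49368 = \left(7 \frac{1}{2 \cdot 9 \left(2 + 9\right)} + 7 \left(-47\right)\right) - -49368 = \left(7 \cdot \frac{1}{2} \cdot \frac{1}{9} \cdot \frac{1}{11} - 329\right) + 49368 = \left(7 \cdot \frac{1}{198} - 329\right) + 49368 = \left(\frac{7}{198} - 329\right) + 49368 = - \frac{65135}{198} + 49368 = \frac{9709729}{198}$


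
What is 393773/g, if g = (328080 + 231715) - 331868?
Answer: 393773/227927 ≈ 1.7276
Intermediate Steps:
g = 227927 (g = 559795 - 331868 = 227927)
393773/g = 393773/227927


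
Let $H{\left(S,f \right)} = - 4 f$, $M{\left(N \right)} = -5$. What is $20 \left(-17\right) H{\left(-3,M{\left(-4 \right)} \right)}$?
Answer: $-6800$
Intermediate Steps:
$20 \left(-17\right) H{\left(-3,M{\left(-4 \right)} \right)} = 20 \left(-17\right) \left(\left(-4\right) \left(-5\right)\right) = \left(-340\right) 20 = -6800$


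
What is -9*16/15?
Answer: -48/5 ≈ -9.6000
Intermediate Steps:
-9*16/15 = -144*1/15 = -48/5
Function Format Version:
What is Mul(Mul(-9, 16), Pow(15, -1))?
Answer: Rational(-48, 5) ≈ -9.6000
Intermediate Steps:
Mul(Mul(-9, 16), Pow(15, -1)) = Mul(-144, Rational(1, 15)) = Rational(-48, 5)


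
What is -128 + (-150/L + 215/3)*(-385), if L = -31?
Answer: -2751179/93 ≈ -29583.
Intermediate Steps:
-128 + (-150/L + 215/3)*(-385) = -128 + (-150/(-31) + 215/3)*(-385) = -128 + (-150*(-1/31) + 215*(⅓))*(-385) = -128 + (150/31 + 215/3)*(-385) = -128 + (7115/93)*(-385) = -128 - 2739275/93 = -2751179/93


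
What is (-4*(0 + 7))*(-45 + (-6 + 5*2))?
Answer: 1148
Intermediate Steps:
(-4*(0 + 7))*(-45 + (-6 + 5*2)) = (-4*7)*(-45 + (-6 + 10)) = -28*(-45 + 4) = -28*(-41) = 1148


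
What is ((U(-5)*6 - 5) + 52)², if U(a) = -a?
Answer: 5929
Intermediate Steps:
((U(-5)*6 - 5) + 52)² = ((-1*(-5)*6 - 5) + 52)² = ((5*6 - 5) + 52)² = ((30 - 5) + 52)² = (25 + 52)² = 77² = 5929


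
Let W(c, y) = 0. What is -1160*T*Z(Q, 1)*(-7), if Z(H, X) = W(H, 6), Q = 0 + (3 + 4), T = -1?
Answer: 0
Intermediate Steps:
Q = 7 (Q = 0 + 7 = 7)
Z(H, X) = 0
-1160*T*Z(Q, 1)*(-7) = -1160*(-1*0)*(-7) = -0*(-7) = -1160*0 = 0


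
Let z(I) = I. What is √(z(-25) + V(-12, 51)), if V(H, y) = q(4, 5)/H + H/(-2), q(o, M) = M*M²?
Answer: I*√1059/6 ≈ 5.4237*I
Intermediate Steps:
q(o, M) = M³
V(H, y) = 125/H - H/2 (V(H, y) = 5³/H + H/(-2) = 125/H + H*(-½) = 125/H - H/2)
√(z(-25) + V(-12, 51)) = √(-25 + (125/(-12) - ½*(-12))) = √(-25 + (125*(-1/12) + 6)) = √(-25 + (-125/12 + 6)) = √(-25 - 53/12) = √(-353/12) = I*√1059/6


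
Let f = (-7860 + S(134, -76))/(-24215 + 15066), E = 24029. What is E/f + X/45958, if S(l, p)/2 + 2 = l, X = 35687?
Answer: 5051869254485/174548484 ≈ 28943.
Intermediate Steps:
S(l, p) = -4 + 2*l
f = 7596/9149 (f = (-7860 + (-4 + 2*134))/(-24215 + 15066) = (-7860 + (-4 + 268))/(-9149) = (-7860 + 264)*(-1/9149) = -7596*(-1/9149) = 7596/9149 ≈ 0.83025)
E/f + X/45958 = 24029/(7596/9149) + 35687/45958 = 24029*(9149/7596) + 35687*(1/45958) = 219841321/7596 + 35687/45958 = 5051869254485/174548484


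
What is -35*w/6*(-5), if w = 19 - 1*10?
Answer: 525/2 ≈ 262.50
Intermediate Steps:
w = 9 (w = 19 - 10 = 9)
-35*w/6*(-5) = -315/6*(-5) = -35*3/2*(-5) = -105/2*(-5) = 525/2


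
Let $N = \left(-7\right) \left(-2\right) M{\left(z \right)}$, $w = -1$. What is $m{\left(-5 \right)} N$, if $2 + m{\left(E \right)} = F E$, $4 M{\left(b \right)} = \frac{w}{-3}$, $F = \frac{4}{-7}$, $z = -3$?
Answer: $1$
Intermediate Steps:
$F = - \frac{4}{7}$ ($F = 4 \left(- \frac{1}{7}\right) = - \frac{4}{7} \approx -0.57143$)
$M{\left(b \right)} = \frac{1}{12}$ ($M{\left(b \right)} = \frac{\left(-1\right) \frac{1}{-3}}{4} = \frac{\left(-1\right) \left(- \frac{1}{3}\right)}{4} = \frac{1}{4} \cdot \frac{1}{3} = \frac{1}{12}$)
$N = \frac{7}{6}$ ($N = \left(-7\right) \left(-2\right) \frac{1}{12} = 14 \cdot \frac{1}{12} = \frac{7}{6} \approx 1.1667$)
$m{\left(E \right)} = -2 - \frac{4 E}{7}$
$m{\left(-5 \right)} N = \left(-2 - - \frac{20}{7}\right) \frac{7}{6} = \left(-2 + \frac{20}{7}\right) \frac{7}{6} = \frac{6}{7} \cdot \frac{7}{6} = 1$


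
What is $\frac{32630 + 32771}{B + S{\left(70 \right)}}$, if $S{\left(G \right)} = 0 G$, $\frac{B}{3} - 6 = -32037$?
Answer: $- \frac{65401}{96093} \approx -0.6806$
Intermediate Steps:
$B = -96093$ ($B = 18 + 3 \left(-32037\right) = 18 - 96111 = -96093$)
$S{\left(G \right)} = 0$
$\frac{32630 + 32771}{B + S{\left(70 \right)}} = \frac{32630 + 32771}{-96093 + 0} = \frac{65401}{-96093} = 65401 \left(- \frac{1}{96093}\right) = - \frac{65401}{96093}$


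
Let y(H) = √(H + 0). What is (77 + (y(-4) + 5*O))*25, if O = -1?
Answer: 1800 + 50*I ≈ 1800.0 + 50.0*I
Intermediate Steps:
y(H) = √H
(77 + (y(-4) + 5*O))*25 = (77 + (√(-4) + 5*(-1)))*25 = (77 + (2*I - 5))*25 = (77 + (-5 + 2*I))*25 = (72 + 2*I)*25 = 1800 + 50*I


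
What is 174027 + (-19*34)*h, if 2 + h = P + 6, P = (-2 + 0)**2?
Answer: 168859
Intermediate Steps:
P = 4 (P = (-2)**2 = 4)
h = 8 (h = -2 + (4 + 6) = -2 + 10 = 8)
174027 + (-19*34)*h = 174027 - 19*34*8 = 174027 - 646*8 = 174027 - 5168 = 168859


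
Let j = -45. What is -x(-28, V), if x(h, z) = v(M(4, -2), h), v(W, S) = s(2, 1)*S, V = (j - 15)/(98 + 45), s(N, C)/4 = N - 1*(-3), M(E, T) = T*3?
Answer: 560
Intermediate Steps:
M(E, T) = 3*T
s(N, C) = 12 + 4*N (s(N, C) = 4*(N - 1*(-3)) = 4*(N + 3) = 4*(3 + N) = 12 + 4*N)
V = -60/143 (V = (-45 - 15)/(98 + 45) = -60/143 ≈ -0.41958)
v(W, S) = 20*S (v(W, S) = (12 + 4*2)*S = (12 + 8)*S = 20*S)
x(h, z) = 20*h
-x(-28, V) = -20*(-28) = -1*(-560) = 560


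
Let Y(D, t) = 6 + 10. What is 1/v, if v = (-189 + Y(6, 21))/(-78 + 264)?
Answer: -186/173 ≈ -1.0751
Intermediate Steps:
Y(D, t) = 16
v = -173/186 (v = (-189 + 16)/(-78 + 264) = -173/186 ≈ -0.93011)
1/v = 1/(-173/186) = -186/173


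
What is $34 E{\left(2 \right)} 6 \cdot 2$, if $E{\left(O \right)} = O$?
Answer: $816$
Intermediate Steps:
$34 E{\left(2 \right)} 6 \cdot 2 = 34 \cdot 2 \cdot 6 \cdot 2 = 68 \cdot 12 = 816$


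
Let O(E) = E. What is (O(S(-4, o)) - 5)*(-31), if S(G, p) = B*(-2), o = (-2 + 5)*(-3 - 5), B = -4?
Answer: -93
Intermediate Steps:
o = -24 (o = 3*(-8) = -24)
S(G, p) = 8 (S(G, p) = -4*(-2) = 8)
(O(S(-4, o)) - 5)*(-31) = (8 - 5)*(-31) = 3*(-31) = -93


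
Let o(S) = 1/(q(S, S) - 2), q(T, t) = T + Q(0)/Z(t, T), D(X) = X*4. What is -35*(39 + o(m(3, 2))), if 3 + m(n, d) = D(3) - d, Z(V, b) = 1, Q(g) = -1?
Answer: -5495/4 ≈ -1373.8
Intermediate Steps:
D(X) = 4*X
m(n, d) = 9 - d (m(n, d) = -3 + (4*3 - d) = -3 + (12 - d) = 9 - d)
q(T, t) = -1 + T (q(T, t) = T - 1/1 = T - 1*1 = T - 1 = -1 + T)
o(S) = 1/(-3 + S) (o(S) = 1/((-1 + S) - 2) = 1/(-3 + S))
-35*(39 + o(m(3, 2))) = -35*(39 + 1/(-3 + (9 - 1*2))) = -35*(39 + 1/(-3 + (9 - 2))) = -35*(39 + 1/(-3 + 7)) = -35*(39 + 1/4) = -35*157/4 = -5495/4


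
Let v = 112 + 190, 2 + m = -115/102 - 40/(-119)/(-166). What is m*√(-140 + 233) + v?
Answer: 302 - 185459*√93/59262 ≈ 271.82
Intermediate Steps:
m = -185459/59262 (m = -2 + (-115/102 - 40/(-119)/(-166)) = -2 + (-115*1/102 - 40*(-1/119)*(-1/166)) = -2 + (-115/102 + (40/119)*(-1/166)) = -2 + (-115/102 - 20/9877) = -2 - 66935/59262 = -185459/59262 ≈ -3.1295)
v = 302
m*√(-140 + 233) + v = -185459*√(-140 + 233)/59262 + 302 = -185459*√93/59262 + 302 = 302 - 185459*√93/59262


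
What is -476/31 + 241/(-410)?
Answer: -202631/12710 ≈ -15.943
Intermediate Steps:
-476/31 + 241/(-410) = -476*1/31 + 241*(-1/410) = -476/31 - 241/410 = -202631/12710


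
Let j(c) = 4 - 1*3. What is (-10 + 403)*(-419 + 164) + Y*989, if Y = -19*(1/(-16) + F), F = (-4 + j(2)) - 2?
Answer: -81369/16 ≈ -5085.6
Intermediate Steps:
j(c) = 1 (j(c) = 4 - 3 = 1)
F = -5 (F = (-4 + 1) - 2 = -3 - 2 = -5)
Y = 1539/16 (Y = -19*(1/(-16) - 5) = -19*(-1/16 - 5) = -19*(-81/16) = 1539/16 ≈ 96.188)
(-10 + 403)*(-419 + 164) + Y*989 = (-10 + 403)*(-419 + 164) + (1539/16)*989 = 393*(-255) + 1522071/16 = -100215 + 1522071/16 = -81369/16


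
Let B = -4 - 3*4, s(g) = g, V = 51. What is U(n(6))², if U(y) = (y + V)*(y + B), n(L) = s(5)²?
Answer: 467856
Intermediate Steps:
n(L) = 25 (n(L) = 5² = 25)
B = -16 (B = -4 - 12 = -16)
U(y) = (-16 + y)*(51 + y) (U(y) = (y + 51)*(y - 16) = (51 + y)*(-16 + y) = (-16 + y)*(51 + y))
U(n(6))² = (-816 + 25² + 35*25)² = (-816 + 625 + 875)² = 684² = 467856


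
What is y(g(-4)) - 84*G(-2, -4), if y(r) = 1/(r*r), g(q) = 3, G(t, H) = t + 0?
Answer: 1513/9 ≈ 168.11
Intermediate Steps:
G(t, H) = t
y(r) = r**(-2) (y(r) = 1/(r**2) = r**(-2))
y(g(-4)) - 84*G(-2, -4) = 3**(-2) - 84*(-2) = 1/9 + 168 = 1513/9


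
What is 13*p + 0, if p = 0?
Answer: 0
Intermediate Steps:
13*p + 0 = 13*0 + 0 = 0 + 0 = 0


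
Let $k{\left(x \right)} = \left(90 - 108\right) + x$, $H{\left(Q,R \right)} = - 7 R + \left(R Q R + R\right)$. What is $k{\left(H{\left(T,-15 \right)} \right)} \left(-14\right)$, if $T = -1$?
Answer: $2142$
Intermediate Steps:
$H{\left(Q,R \right)} = - 6 R + Q R^{2}$ ($H{\left(Q,R \right)} = - 7 R + \left(Q R R + R\right) = - 7 R + \left(Q R^{2} + R\right) = - 7 R + \left(R + Q R^{2}\right) = - 6 R + Q R^{2}$)
$k{\left(x \right)} = -18 + x$
$k{\left(H{\left(T,-15 \right)} \right)} \left(-14\right) = \left(-18 - 15 \left(-6 - -15\right)\right) \left(-14\right) = \left(-18 - 15 \left(-6 + 15\right)\right) \left(-14\right) = \left(-18 - 135\right) \left(-14\right) = \left(-153\right) \left(-14\right) = 2142$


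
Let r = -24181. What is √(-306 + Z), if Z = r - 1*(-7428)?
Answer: I*√17059 ≈ 130.61*I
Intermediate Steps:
Z = -16753 (Z = -24181 - 1*(-7428) = -24181 + 7428 = -16753)
√(-306 + Z) = √(-306 - 16753) = √(-17059) = I*√17059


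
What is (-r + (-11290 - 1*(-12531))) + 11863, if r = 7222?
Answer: 5882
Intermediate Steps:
(-r + (-11290 - 1*(-12531))) + 11863 = (-1*7222 + (-11290 - 1*(-12531))) + 11863 = (-7222 + (-11290 + 12531)) + 11863 = (-7222 + 1241) + 11863 = -5981 + 11863 = 5882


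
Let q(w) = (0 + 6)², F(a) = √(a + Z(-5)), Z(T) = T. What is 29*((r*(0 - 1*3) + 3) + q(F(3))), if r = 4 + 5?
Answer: 348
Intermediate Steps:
r = 9
F(a) = √(-5 + a) (F(a) = √(a - 5) = √(-5 + a))
q(w) = 36 (q(w) = 6² = 36)
29*((r*(0 - 1*3) + 3) + q(F(3))) = 29*((9*(0 - 1*3) + 3) + 36) = 29*((9*(0 - 3) + 3) + 36) = 29*((9*(-3) + 3) + 36) = 29*((-27 + 3) + 36) = 29*(-24 + 36) = 29*12 = 348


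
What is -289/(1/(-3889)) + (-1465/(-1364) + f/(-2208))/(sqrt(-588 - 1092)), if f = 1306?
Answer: 1123921 - 181667*I*sqrt(105)/158114880 ≈ 1.1239e+6 - 0.011773*I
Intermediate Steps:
-289/(1/(-3889)) + (-1465/(-1364) + f/(-2208))/(sqrt(-588 - 1092)) = -289/(1/(-3889)) + (-1465/(-1364) + 1306/(-2208))/(sqrt(-588 - 1092)) = -289/(-1/3889) + (-1465*(-1/1364) + 1306*(-1/2208))/(sqrt(-1680)) = -289*(-3889) + (1465/1364 - 653/1104)/((4*I*sqrt(105))) = 1123921 + 181667*(-I*sqrt(105)/420)/376464 = 1123921 - 181667*I*sqrt(105)/158114880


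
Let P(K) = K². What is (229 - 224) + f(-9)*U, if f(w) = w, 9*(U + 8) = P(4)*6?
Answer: -19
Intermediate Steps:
U = 8/3 (U = -8 + (4²*6)/9 = -8 + (16*6)/9 = -8 + (⅑)*96 = -8 + 32/3 = 8/3 ≈ 2.6667)
(229 - 224) + f(-9)*U = (229 - 224) - 9*8/3 = 5 - 24 = -19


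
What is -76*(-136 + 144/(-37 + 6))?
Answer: 331360/31 ≈ 10689.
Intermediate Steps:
-76*(-136 + 144/(-37 + 6)) = -76*(-136 + 144/(-31)) = -76*(-136 + 144*(-1/31)) = -76*(-136 - 144/31) = -76*(-4360/31) = 331360/31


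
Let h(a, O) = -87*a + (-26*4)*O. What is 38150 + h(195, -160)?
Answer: 37825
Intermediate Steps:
h(a, O) = -104*O - 87*a (h(a, O) = -87*a - 104*O = -104*O - 87*a)
38150 + h(195, -160) = 38150 + (-104*(-160) - 87*195) = 38150 + (16640 - 16965) = 38150 - 325 = 37825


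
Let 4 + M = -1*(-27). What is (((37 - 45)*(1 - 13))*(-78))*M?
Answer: -172224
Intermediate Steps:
M = 23 (M = -4 - 1*(-27) = -4 + 27 = 23)
(((37 - 45)*(1 - 13))*(-78))*M = (((37 - 45)*(1 - 13))*(-78))*23 = (-8*(-12)*(-78))*23 = (96*(-78))*23 = -7488*23 = -172224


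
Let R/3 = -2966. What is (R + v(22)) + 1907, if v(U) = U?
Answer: -6969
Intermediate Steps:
R = -8898 (R = 3*(-2966) = -8898)
(R + v(22)) + 1907 = (-8898 + 22) + 1907 = -8876 + 1907 = -6969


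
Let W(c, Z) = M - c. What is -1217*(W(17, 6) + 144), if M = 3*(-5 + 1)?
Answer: -139955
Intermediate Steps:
M = -12 (M = 3*(-4) = -12)
W(c, Z) = -12 - c
-1217*(W(17, 6) + 144) = -1217*((-12 - 1*17) + 144) = -1217*((-12 - 17) + 144) = -1217*(-29 + 144) = -1217*115 = -139955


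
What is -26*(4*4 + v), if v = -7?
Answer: -234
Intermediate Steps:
-26*(4*4 + v) = -26*(4*4 - 7) = -26*(16 - 7) = -26*9 = -234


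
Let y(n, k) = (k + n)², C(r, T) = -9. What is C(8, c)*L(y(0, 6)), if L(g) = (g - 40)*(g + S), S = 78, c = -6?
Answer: 4104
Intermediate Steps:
L(g) = (-40 + g)*(78 + g) (L(g) = (g - 40)*(g + 78) = (-40 + g)*(78 + g))
C(8, c)*L(y(0, 6)) = -9*(-3120 + ((6 + 0)²)² + 38*(6 + 0)²) = -9*(-3120 + (6²)² + 38*6²) = -9*(-3120 + 36² + 38*36) = -9*(-3120 + 1296 + 1368) = -9*(-456) = 4104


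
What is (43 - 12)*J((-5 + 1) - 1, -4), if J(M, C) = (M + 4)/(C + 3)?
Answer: 31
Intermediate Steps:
J(M, C) = (4 + M)/(3 + C)
(43 - 12)*J((-5 + 1) - 1, -4) = (43 - 12)*((4 + ((-5 + 1) - 1))/(3 - 4)) = 31*((4 + (-4 - 1))/(-1)) = 31*(-(4 - 5)) = 31*(-1*(-1)) = 31*1 = 31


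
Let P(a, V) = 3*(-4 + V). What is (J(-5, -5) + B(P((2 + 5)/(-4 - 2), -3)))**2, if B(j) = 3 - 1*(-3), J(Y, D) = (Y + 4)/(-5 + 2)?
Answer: 361/9 ≈ 40.111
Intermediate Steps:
P(a, V) = -12 + 3*V
J(Y, D) = -4/3 - Y/3 (J(Y, D) = (4 + Y)/(-3) = (4 + Y)*(-1/3) = -4/3 - Y/3)
B(j) = 6 (B(j) = 3 + 3 = 6)
(J(-5, -5) + B(P((2 + 5)/(-4 - 2), -3)))**2 = ((-4/3 - 1/3*(-5)) + 6)**2 = ((-4/3 + 5/3) + 6)**2 = (1/3 + 6)**2 = (19/3)**2 = 361/9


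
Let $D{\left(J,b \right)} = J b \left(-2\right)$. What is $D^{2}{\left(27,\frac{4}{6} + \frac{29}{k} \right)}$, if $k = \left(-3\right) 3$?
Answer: $19044$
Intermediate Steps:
$k = -9$
$D{\left(J,b \right)} = - 2 J b$
$D^{2}{\left(27,\frac{4}{6} + \frac{29}{k} \right)} = \left(\left(-2\right) 27 \left(\frac{4}{6} + \frac{29}{-9}\right)\right)^{2} = \left(\left(-2\right) 27 \left(4 \cdot \frac{1}{6} + 29 \left(- \frac{1}{9}\right)\right)\right)^{2} = \left(\left(-2\right) 27 \left(\frac{2}{3} - \frac{29}{9}\right)\right)^{2} = \left(\left(-2\right) 27 \left(- \frac{23}{9}\right)\right)^{2} = 138^{2} = 19044$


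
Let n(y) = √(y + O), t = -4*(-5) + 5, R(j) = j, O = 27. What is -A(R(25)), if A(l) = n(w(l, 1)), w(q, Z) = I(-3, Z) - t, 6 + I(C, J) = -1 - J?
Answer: -I*√6 ≈ -2.4495*I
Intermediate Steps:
I(C, J) = -7 - J (I(C, J) = -6 + (-1 - J) = -7 - J)
t = 25 (t = 20 + 5 = 25)
w(q, Z) = -32 - Z (w(q, Z) = (-7 - Z) - 1*25 = (-7 - Z) - 25 = -32 - Z)
n(y) = √(27 + y) (n(y) = √(y + 27) = √(27 + y))
A(l) = I*√6 (A(l) = √(27 + (-32 - 1*1)) = √(27 + (-32 - 1)) = √(27 - 33) = √(-6) = I*√6)
-A(R(25)) = -I*√6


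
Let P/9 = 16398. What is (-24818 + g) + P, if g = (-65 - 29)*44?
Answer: 118628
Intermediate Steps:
P = 147582 (P = 9*16398 = 147582)
g = -4136 (g = -94*44 = -4136)
(-24818 + g) + P = (-24818 - 4136) + 147582 = -28954 + 147582 = 118628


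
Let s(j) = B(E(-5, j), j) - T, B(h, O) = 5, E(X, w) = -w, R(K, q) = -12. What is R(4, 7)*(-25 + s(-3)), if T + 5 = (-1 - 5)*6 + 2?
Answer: -228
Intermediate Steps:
T = -39 (T = -5 + ((-1 - 5)*6 + 2) = -5 + (-6*6 + 2) = -5 + (-36 + 2) = -5 - 34 = -39)
s(j) = 44 (s(j) = 5 - 1*(-39) = 5 + 39 = 44)
R(4, 7)*(-25 + s(-3)) = -12*(-25 + 44) = -12*19 = -228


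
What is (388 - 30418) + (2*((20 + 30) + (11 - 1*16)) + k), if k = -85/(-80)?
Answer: -479023/16 ≈ -29939.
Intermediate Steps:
k = 17/16 (k = -85*(-1/80) = 17/16 ≈ 1.0625)
(388 - 30418) + (2*((20 + 30) + (11 - 1*16)) + k) = (388 - 30418) + (2*((20 + 30) + (11 - 1*16)) + 17/16) = -30030 + (2*(50 + (11 - 16)) + 17/16) = -30030 + (2*(50 - 5) + 17/16) = -30030 + (2*45 + 17/16) = -30030 + (90 + 17/16) = -30030 + 1457/16 = -479023/16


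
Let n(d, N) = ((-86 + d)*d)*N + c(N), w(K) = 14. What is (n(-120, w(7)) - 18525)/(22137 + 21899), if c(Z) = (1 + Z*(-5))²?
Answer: 83079/11009 ≈ 7.5465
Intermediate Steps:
c(Z) = (1 - 5*Z)²
n(d, N) = (-1 + 5*N)² + N*d*(-86 + d) (n(d, N) = ((-86 + d)*d)*N + (-1 + 5*N)² = (d*(-86 + d))*N + (-1 + 5*N)² = N*d*(-86 + d) + (-1 + 5*N)² = (-1 + 5*N)² + N*d*(-86 + d))
(n(-120, w(7)) - 18525)/(22137 + 21899) = (((-1 + 5*14)² + 14*(-120)² - 86*14*(-120)) - 18525)/(22137 + 21899) = (((-1 + 70)² + 14*14400 + 144480) - 18525)/44036 = ((69² + 201600 + 144480) - 18525)*(1/44036) = ((4761 + 201600 + 144480) - 18525)*(1/44036) = (350841 - 18525)*(1/44036) = 332316*(1/44036) = 83079/11009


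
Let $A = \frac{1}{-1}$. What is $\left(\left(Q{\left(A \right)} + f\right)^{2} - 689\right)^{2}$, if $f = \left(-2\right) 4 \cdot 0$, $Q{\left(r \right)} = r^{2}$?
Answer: $473344$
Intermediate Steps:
$A = -1$
$f = 0$ ($f = \left(-8\right) 0 = 0$)
$\left(\left(Q{\left(A \right)} + f\right)^{2} - 689\right)^{2} = \left(\left(\left(-1\right)^{2} + 0\right)^{2} - 689\right)^{2} = \left(\left(1 + 0\right)^{2} - 689\right)^{2} = \left(1^{2} - 689\right)^{2} = \left(1 - 689\right)^{2} = \left(-688\right)^{2} = 473344$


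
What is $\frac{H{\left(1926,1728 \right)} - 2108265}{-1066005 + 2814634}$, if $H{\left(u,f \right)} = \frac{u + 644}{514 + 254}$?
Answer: $- \frac{809572475}{671473536} \approx -1.2057$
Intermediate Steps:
$H{\left(u,f \right)} = \frac{161}{192} + \frac{u}{768}$ ($H{\left(u,f \right)} = \frac{644 + u}{768} = \left(644 + u\right) \frac{1}{768} = \frac{161}{192} + \frac{u}{768}$)
$\frac{H{\left(1926,1728 \right)} - 2108265}{-1066005 + 2814634} = \frac{\left(\frac{161}{192} + \frac{1}{768} \cdot 1926\right) - 2108265}{-1066005 + 2814634} = \frac{\left(\frac{161}{192} + \frac{321}{128}\right) - 2108265}{1748629} = \left(\frac{1285}{384} - 2108265\right) \frac{1}{1748629} = \left(- \frac{809572475}{384}\right) \frac{1}{1748629} = - \frac{809572475}{671473536}$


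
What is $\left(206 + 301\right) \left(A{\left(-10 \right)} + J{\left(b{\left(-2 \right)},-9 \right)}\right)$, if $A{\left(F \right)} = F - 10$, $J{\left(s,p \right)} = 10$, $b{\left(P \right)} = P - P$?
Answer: $-5070$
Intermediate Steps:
$b{\left(P \right)} = 0$
$A{\left(F \right)} = -10 + F$
$\left(206 + 301\right) \left(A{\left(-10 \right)} + J{\left(b{\left(-2 \right)},-9 \right)}\right) = \left(206 + 301\right) \left(\left(-10 - 10\right) + 10\right) = 507 \left(-20 + 10\right) = 507 \left(-10\right) = -5070$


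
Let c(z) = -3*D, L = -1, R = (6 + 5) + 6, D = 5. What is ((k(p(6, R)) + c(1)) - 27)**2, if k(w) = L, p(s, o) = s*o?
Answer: 1849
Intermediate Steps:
R = 17 (R = 11 + 6 = 17)
p(s, o) = o*s
c(z) = -15 (c(z) = -3*5 = -15)
k(w) = -1
((k(p(6, R)) + c(1)) - 27)**2 = ((-1 - 15) - 27)**2 = (-16 - 27)**2 = (-43)**2 = 1849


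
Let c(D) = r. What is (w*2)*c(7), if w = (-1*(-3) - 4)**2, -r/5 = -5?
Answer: 50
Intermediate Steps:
r = 25 (r = -5*(-5) = 25)
c(D) = 25
w = 1 (w = (3 - 4)**2 = (-1)**2 = 1)
(w*2)*c(7) = (1*2)*25 = 2*25 = 50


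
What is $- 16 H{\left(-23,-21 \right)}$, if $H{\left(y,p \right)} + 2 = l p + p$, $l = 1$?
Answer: $704$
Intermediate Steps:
$H{\left(y,p \right)} = -2 + 2 p$ ($H{\left(y,p \right)} = -2 + \left(1 p + p\right) = -2 + \left(p + p\right) = -2 + 2 p$)
$- 16 H{\left(-23,-21 \right)} = - 16 \left(-2 + 2 \left(-21\right)\right) = - 16 \left(-2 - 42\right) = \left(-16\right) \left(-44\right) = 704$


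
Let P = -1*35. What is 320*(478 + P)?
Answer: 141760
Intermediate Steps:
P = -35
320*(478 + P) = 320*(478 - 35) = 320*443 = 141760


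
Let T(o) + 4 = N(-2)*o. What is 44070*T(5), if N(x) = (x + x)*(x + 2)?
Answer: -176280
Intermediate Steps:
N(x) = 2*x*(2 + x) (N(x) = (2*x)*(2 + x) = 2*x*(2 + x))
T(o) = -4 (T(o) = -4 + (2*(-2)*(2 - 2))*o = -4 + (2*(-2)*0)*o = -4 + 0*o = -4 + 0 = -4)
44070*T(5) = 44070*(-4) = -176280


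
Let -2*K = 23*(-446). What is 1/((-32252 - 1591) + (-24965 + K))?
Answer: -1/53679 ≈ -1.8629e-5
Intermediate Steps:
K = 5129 (K = -23*(-446)/2 = -½*(-10258) = 5129)
1/((-32252 - 1591) + (-24965 + K)) = 1/((-32252 - 1591) + (-24965 + 5129)) = 1/(-33843 - 19836) = 1/(-53679) = -1/53679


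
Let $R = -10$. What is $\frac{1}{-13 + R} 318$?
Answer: $- \frac{318}{23} \approx -13.826$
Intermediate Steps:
$\frac{1}{-13 + R} 318 = \frac{1}{-13 - 10} \cdot 318 = \frac{1}{-23} \cdot 318 = \left(- \frac{1}{23}\right) 318 = - \frac{318}{23}$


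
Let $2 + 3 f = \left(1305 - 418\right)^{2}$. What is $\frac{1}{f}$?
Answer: $\frac{3}{786767} \approx 3.8131 \cdot 10^{-6}$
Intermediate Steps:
$f = \frac{786767}{3}$ ($f = - \frac{2}{3} + \frac{\left(1305 - 418\right)^{2}}{3} = - \frac{2}{3} + \frac{887^{2}}{3} = - \frac{2}{3} + \frac{1}{3} \cdot 786769 = - \frac{2}{3} + \frac{786769}{3} = \frac{786767}{3} \approx 2.6226 \cdot 10^{5}$)
$\frac{1}{f} = \frac{1}{\frac{786767}{3}} = \frac{3}{786767}$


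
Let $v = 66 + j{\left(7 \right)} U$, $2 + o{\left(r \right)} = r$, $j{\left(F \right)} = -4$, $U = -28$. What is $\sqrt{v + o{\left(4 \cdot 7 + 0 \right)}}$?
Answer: $2 \sqrt{51} \approx 14.283$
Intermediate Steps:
$o{\left(r \right)} = -2 + r$
$v = 178$ ($v = 66 - -112 = 66 + 112 = 178$)
$\sqrt{v + o{\left(4 \cdot 7 + 0 \right)}} = \sqrt{178 + \left(-2 + \left(4 \cdot 7 + 0\right)\right)} = \sqrt{178 + \left(-2 + \left(28 + 0\right)\right)} = \sqrt{178 + \left(-2 + 28\right)} = \sqrt{178 + 26} = \sqrt{204} = 2 \sqrt{51}$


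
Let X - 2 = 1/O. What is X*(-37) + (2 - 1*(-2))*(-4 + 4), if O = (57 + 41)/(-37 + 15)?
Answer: -3219/49 ≈ -65.694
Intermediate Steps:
O = -49/11 (O = 98/(-22) = 98*(-1/22) = -49/11 ≈ -4.4545)
X = 87/49 (X = 2 + 1/(-49/11) = 2 - 11/49 = 87/49 ≈ 1.7755)
X*(-37) + (2 - 1*(-2))*(-4 + 4) = (87/49)*(-37) + (2 - 1*(-2))*(-4 + 4) = -3219/49 + (2 + 2)*0 = -3219/49 + 4*0 = -3219/49 + 0 = -3219/49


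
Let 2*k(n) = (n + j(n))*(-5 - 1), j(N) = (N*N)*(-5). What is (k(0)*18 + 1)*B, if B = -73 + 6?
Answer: -67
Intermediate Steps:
B = -67
j(N) = -5*N**2 (j(N) = N**2*(-5) = -5*N**2)
k(n) = -3*n + 15*n**2 (k(n) = ((n - 5*n**2)*(-5 - 1))/2 = ((n - 5*n**2)*(-6))/2 = (-6*n + 30*n**2)/2 = -3*n + 15*n**2)
(k(0)*18 + 1)*B = ((3*0*(-1 + 5*0))*18 + 1)*(-67) = ((3*0*(-1 + 0))*18 + 1)*(-67) = ((3*0*(-1))*18 + 1)*(-67) = (0*18 + 1)*(-67) = (0 + 1)*(-67) = 1*(-67) = -67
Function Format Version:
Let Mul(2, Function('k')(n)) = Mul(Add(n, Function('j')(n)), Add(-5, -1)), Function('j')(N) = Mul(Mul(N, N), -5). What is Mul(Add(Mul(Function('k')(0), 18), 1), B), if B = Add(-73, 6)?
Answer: -67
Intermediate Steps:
B = -67
Function('j')(N) = Mul(-5, Pow(N, 2)) (Function('j')(N) = Mul(Pow(N, 2), -5) = Mul(-5, Pow(N, 2)))
Function('k')(n) = Add(Mul(-3, n), Mul(15, Pow(n, 2))) (Function('k')(n) = Mul(Rational(1, 2), Mul(Add(n, Mul(-5, Pow(n, 2))), Add(-5, -1))) = Mul(Rational(1, 2), Mul(Add(n, Mul(-5, Pow(n, 2))), -6)) = Mul(Rational(1, 2), Add(Mul(-6, n), Mul(30, Pow(n, 2)))) = Add(Mul(-3, n), Mul(15, Pow(n, 2))))
Mul(Add(Mul(Function('k')(0), 18), 1), B) = Mul(Add(Mul(Mul(3, 0, Add(-1, Mul(5, 0))), 18), 1), -67) = Mul(Add(Mul(Mul(3, 0, Add(-1, 0)), 18), 1), -67) = Mul(Add(Mul(Mul(3, 0, -1), 18), 1), -67) = Mul(Add(Mul(0, 18), 1), -67) = Mul(Add(0, 1), -67) = Mul(1, -67) = -67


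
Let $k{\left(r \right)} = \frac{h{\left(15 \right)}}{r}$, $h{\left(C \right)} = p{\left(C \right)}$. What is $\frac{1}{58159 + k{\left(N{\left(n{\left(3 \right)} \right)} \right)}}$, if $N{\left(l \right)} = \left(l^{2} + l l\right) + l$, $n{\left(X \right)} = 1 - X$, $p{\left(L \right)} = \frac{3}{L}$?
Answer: $\frac{30}{1744771} \approx 1.7194 \cdot 10^{-5}$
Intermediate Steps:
$h{\left(C \right)} = \frac{3}{C}$
$N{\left(l \right)} = l + 2 l^{2}$ ($N{\left(l \right)} = \left(l^{2} + l^{2}\right) + l = 2 l^{2} + l = l + 2 l^{2}$)
$k{\left(r \right)} = \frac{1}{5 r}$ ($k{\left(r \right)} = \frac{3 \cdot \frac{1}{15}}{r} = \frac{1}{5 r}$)
$\frac{1}{58159 + k{\left(N{\left(n{\left(3 \right)} \right)} \right)}} = \frac{1}{58159 + \frac{1}{5 \left(1 - 3\right) \left(1 + 2 \left(1 - 3\right)\right)}} = \frac{1}{58159 + \frac{1}{5 \left(- 2 \left(1 + 2 \left(-2\right)\right)\right)}} = \frac{1}{58159 + \frac{1}{5 \left(- 2 \left(1 - 4\right)\right)}} = \frac{1}{58159 + \frac{1}{5 \left(\left(-2\right) \left(-3\right)\right)}} = \frac{1}{58159 + \frac{1}{5 \cdot 6}} = \frac{1}{58159 + \frac{1}{5} \cdot \frac{1}{6}} = \frac{1}{58159 + \frac{1}{30}} = \frac{1}{\frac{1744771}{30}} = \frac{30}{1744771}$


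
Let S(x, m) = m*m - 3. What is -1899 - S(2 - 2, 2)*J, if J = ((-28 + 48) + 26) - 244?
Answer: -1701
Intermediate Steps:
S(x, m) = -3 + m² (S(x, m) = m² - 3 = -3 + m²)
J = -198 (J = (20 + 26) - 244 = 46 - 244 = -198)
-1899 - S(2 - 2, 2)*J = -1899 - (-3 + 2²)*(-198) = -1899 - (-3 + 4)*(-198) = -1899 - (-198) = -1899 - 1*(-198) = -1899 + 198 = -1701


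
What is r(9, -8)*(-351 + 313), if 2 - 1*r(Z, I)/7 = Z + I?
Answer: -266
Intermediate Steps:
r(Z, I) = 14 - 7*I - 7*Z (r(Z, I) = 14 - 7*(Z + I) = 14 - 7*(I + Z) = 14 + (-7*I - 7*Z) = 14 - 7*I - 7*Z)
r(9, -8)*(-351 + 313) = (14 - 7*(-8) - 7*9)*(-351 + 313) = (14 + 56 - 63)*(-38) = 7*(-38) = -266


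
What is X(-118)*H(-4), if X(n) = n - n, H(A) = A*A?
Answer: 0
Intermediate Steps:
H(A) = A**2
X(n) = 0
X(-118)*H(-4) = 0*(-4)**2 = 0*16 = 0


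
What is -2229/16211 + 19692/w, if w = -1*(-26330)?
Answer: 130268721/213417815 ≈ 0.61039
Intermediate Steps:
w = 26330
-2229/16211 + 19692/w = -2229/16211 + 19692/26330 = -2229*1/16211 + 19692*(1/26330) = -2229/16211 + 9846/13165 = 130268721/213417815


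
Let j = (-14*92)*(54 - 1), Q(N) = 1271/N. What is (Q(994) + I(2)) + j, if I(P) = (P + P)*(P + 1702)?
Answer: -61078041/994 ≈ -61447.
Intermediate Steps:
I(P) = 2*P*(1702 + P) (I(P) = (2*P)*(1702 + P) = 2*P*(1702 + P))
j = -68264 (j = -1288*53 = -68264)
(Q(994) + I(2)) + j = (1271/994 + 2*2*(1702 + 2)) - 68264 = (1271*(1/994) + 2*2*1704) - 68264 = (1271/994 + 6816) - 68264 = 6776375/994 - 68264 = -61078041/994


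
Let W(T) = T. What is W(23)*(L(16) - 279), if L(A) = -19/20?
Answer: -128777/20 ≈ -6438.9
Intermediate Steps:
L(A) = -19/20 (L(A) = -19*1/20 = -19/20)
W(23)*(L(16) - 279) = 23*(-19/20 - 279) = 23*(-5599/20) = -128777/20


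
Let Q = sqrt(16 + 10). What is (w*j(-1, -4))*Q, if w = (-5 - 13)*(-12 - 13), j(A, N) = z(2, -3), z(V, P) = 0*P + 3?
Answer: 1350*sqrt(26) ≈ 6883.7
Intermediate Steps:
z(V, P) = 3 (z(V, P) = 0 + 3 = 3)
j(A, N) = 3
Q = sqrt(26) ≈ 5.0990
w = 450 (w = -18*(-25) = 450)
(w*j(-1, -4))*Q = (450*3)*sqrt(26) = 1350*sqrt(26)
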